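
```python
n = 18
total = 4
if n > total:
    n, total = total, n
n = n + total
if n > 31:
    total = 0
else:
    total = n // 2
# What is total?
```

Trace:
`n = 18` → n = 18
`total = 4` → total = 4
`if n > total: ...` → n > total is True → n = 4; total = 18
`n = n + total` → n = 22
`if n > 31: ...` → n > 31 is False, take else branch → total = 11
So total = 11

Answer: 11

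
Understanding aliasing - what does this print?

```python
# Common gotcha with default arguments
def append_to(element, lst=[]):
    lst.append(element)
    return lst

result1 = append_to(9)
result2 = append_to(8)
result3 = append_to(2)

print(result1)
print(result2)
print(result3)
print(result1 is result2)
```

Key concept: mutable default argument gotcha.
Step by step:
`result1 = append_to(9)` → result1 = [9]
`result2 = append_to(8)` → result1 = [9, 8] (same object as result2); result2 = [9, 8] (same object as result1)
`result3 = append_to(2)` → result1 = [9, 8, 2] (same object as result2, result3); result2 = [9, 8, 2] (same object as result1, result3); result3 = [9, 8, 2] (same object as result1, result2)
`print(result1)` → prints [9, 8, 2]
`print(result2)` → prints [9, 8, 2]
`print(result3)` → prints [9, 8, 2]
`print(result1 is result2)` → prints True

Answer:
[9, 8, 2]
[9, 8, 2]
[9, 8, 2]
True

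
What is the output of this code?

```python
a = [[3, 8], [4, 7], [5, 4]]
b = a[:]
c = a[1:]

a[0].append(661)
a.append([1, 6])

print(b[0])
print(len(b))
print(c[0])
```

Key concept: slice with nested mutation.
Step by step:
`a = [[3, 8], [4, 7], [5, 4]]` → a = [[3, 8], [4, 7], [5, 4]]
`b = a[:]` → b = [[3, 8], [4, 7], [5, 4]]
`c = a[1:]` → c = [[4, 7], [5, 4]]
`a[0].append(661)` → a = [[3, 8, 661], [4, 7], [5, 4]]; b = [[3, 8, 661], [4, 7], [5, 4]]
`a.append([1, 6])` → a = [[3, 8, 661], [4, 7], [5, 4], [1, 6]]
`print(b[0])` → prints [3, 8, 661]
`print(len(b))` → prints 3
`print(c[0])` → prints [4, 7]

Answer:
[3, 8, 661]
3
[4, 7]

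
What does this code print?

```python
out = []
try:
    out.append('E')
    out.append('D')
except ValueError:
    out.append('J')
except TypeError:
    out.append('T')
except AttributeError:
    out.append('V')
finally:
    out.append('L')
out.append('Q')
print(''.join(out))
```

Execution trace: 'E' (try body) → 'D' (try body, no exception) → 'L' (finally) → 'Q' (after the try/except). Output: EDLQ

Answer: EDLQ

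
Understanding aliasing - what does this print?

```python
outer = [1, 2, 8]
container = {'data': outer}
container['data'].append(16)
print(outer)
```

Key concept: dict holds reference to list.
Step by step:
`outer = [1, 2, 8]` → outer = [1, 2, 8]
`container = {'data': outer}` → container = {'data': [1, 2, 8]}
`container['data'].append(16)` → outer = [1, 2, 8, 16]; container = {'data': [1, 2, 8, 16]}
`print(outer)` → prints [1, 2, 8, 16]

Answer: [1, 2, 8, 16]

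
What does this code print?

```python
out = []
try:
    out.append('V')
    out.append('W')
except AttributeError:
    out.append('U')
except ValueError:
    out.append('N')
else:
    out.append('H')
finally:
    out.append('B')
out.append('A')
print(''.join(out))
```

Execution trace: 'V' (try body) → 'W' (try body, no exception) → 'H' (else) → 'B' (finally) → 'A' (after the try/except). Output: VWHBA

Answer: VWHBA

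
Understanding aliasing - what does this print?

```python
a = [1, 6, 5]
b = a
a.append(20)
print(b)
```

Key concept: basic list aliasing.
Step by step:
`a = [1, 6, 5]` → a = [1, 6, 5]
`b = a` → b = [1, 6, 5] (same object as a)
`a.append(20)` → a = [1, 6, 5, 20] (same object as b); b = [1, 6, 5, 20] (same object as a)
`print(b)` → prints [1, 6, 5, 20]

Answer: [1, 6, 5, 20]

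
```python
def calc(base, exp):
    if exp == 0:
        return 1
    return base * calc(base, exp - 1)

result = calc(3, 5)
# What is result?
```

calc(3, 5) = 3 * 3 * 3 * 3 * 3 = 243

Answer: 243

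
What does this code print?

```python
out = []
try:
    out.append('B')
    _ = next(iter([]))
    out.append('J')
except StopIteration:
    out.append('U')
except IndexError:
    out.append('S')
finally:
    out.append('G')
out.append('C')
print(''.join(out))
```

Execution trace: 'B' (try body) → 'U' (except StopIteration) → 'G' (finally) → 'C' (after the try/except). Output: BUGC

Answer: BUGC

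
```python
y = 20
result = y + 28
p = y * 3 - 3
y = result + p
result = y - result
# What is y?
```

Trace:
`y = 20` → y = 20
`result = y + 28` → result = 48
`p = y * 3 - 3` → p = 57
`y = result + p` → y = 105
`result = y - result` → result = 57
So y = 105

Answer: 105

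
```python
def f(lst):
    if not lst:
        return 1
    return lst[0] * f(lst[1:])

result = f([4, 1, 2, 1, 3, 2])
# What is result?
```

Product over [4, 1, 2, 1, 3, 2] = 4 * 1 * 2 * 1 * 3 * 2 = 48

Answer: 48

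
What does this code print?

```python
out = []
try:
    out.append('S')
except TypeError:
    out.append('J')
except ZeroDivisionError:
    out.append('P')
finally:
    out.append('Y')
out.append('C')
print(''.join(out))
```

Execution trace: 'S' (try body, no exception) → 'Y' (finally) → 'C' (after the try/except). Output: SYC

Answer: SYC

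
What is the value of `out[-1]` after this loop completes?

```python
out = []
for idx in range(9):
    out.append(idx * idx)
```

Last element of squares 0 to 8
`out` takes the values: [] → [0] → [0, 1] → [0, 1, 4] → [0, 1, 4, 9] → [0, 1, 4, 9, 16] → [0, 1, 4, 9, 16, 25] → [0, 1, 4, 9, 16, 25, 36] → [0, 1, 4, 9, 16, 25, 36, 49] → [0, 1, 4, 9, 16, 25, 36, 49, 64]
So `out[-1]` = 64

Answer: 64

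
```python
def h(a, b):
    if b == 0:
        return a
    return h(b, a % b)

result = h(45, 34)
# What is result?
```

h(45, 34) -> h(34, 11) -> h(11, 1) -> h(1, 0) -> 1

Answer: 1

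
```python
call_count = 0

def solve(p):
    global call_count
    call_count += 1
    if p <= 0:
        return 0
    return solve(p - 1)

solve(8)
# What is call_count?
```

Linear recursion stepping by 1: 9 calls from p=8 down to ≤0.

Answer: 9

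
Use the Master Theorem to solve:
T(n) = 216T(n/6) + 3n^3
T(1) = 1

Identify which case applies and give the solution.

a=216, b=6, f(n)=3n^3. log_6(216) = 3. Since c=3 = 3, Case 2 applies: T(n) = Θ(n^log_b(a) · log n) = O(n^3 log n).

Answer: O(n^3 log n) - Case 2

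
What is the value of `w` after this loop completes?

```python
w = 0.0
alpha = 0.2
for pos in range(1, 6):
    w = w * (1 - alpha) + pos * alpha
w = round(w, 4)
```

Moving average with lr=0.2
`w` takes the values: 0.0 → 0.2 → 0.56 → 1.048 → 1.6384 → 2.31072 → 2.3107

Answer: 2.3107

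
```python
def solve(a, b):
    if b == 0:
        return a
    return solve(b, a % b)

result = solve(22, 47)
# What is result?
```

solve(22, 47) -> solve(47, 22) -> solve(22, 3) -> solve(3, 1) -> solve(1, 0) -> 1

Answer: 1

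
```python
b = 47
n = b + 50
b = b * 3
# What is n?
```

Trace:
`b = 47` → b = 47
`n = b + 50` → n = 97
`b = b * 3` → b = 141
So n = 97

Answer: 97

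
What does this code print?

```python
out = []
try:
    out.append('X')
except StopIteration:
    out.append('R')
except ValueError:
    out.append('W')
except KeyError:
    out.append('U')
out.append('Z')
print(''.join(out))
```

Execution trace: 'X' (try body, no exception) → 'Z' (after the try/except). Output: XZ

Answer: XZ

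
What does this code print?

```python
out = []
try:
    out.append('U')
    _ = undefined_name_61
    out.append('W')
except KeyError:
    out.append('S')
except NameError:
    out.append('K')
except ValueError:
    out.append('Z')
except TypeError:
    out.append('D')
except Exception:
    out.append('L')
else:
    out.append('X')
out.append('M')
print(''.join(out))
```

Execution trace: 'U' (try body) → 'K' (except NameError) → 'M' (after the try/except). Output: UKM

Answer: UKM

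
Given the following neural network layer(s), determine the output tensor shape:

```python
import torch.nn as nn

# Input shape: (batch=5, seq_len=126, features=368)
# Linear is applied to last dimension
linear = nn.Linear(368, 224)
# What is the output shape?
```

Input: (5, 126, 368) -> Output: (5, 126, 224)

Answer: (5, 126, 224)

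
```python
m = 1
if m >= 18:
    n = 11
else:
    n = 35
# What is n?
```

Trace:
`m = 1` → m = 1
`if m >= 18: ...` → m >= 18 is False, take else branch → n = 35
So n = 35

Answer: 35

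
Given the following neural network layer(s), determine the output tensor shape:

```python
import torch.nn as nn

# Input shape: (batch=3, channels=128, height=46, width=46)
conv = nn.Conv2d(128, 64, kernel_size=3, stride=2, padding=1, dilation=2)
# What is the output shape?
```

Input: (3, 128, 46, 46) -> Output: (3, 64, 22, 22)

Answer: (3, 64, 22, 22)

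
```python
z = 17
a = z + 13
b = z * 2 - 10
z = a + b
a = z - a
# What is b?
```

Trace:
`z = 17` → z = 17
`a = z + 13` → a = 30
`b = z * 2 - 10` → b = 24
`z = a + b` → z = 54
`a = z - a` → a = 24
So b = 24

Answer: 24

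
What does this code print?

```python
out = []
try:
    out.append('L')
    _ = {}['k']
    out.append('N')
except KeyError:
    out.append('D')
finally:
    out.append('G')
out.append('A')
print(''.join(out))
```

Execution trace: 'L' (try body) → 'D' (except KeyError) → 'G' (finally) → 'A' (after the try/except). Output: LDGA

Answer: LDGA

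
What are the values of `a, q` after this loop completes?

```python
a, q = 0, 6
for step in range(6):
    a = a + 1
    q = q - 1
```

a goes 0→6, q goes 6→0
`a, q` takes the values: (0, 6) → (1, 6) → (1, 5) → (2, 5) → (2, 4) → (3, 4) → (3, 3) → (4, 3) → (4, 2) → (5, 2) → (5, 1) → (6, 1) → (6, 0)

Answer: 6, 0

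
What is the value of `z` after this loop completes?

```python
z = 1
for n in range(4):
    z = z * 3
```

Multiply by 3, 4 times: 1 * 3^4 = 81
`z` takes the values: 1 → 3 → 9 → 27 → 81

Answer: 81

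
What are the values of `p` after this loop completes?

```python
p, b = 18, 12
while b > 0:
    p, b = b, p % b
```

GCD of 18 and 12
`p` takes the values: 18 → 12 → 6

Answer: 6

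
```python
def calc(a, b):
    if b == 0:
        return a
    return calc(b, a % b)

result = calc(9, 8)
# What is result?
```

calc(9, 8) -> calc(8, 1) -> calc(1, 0) -> 1

Answer: 1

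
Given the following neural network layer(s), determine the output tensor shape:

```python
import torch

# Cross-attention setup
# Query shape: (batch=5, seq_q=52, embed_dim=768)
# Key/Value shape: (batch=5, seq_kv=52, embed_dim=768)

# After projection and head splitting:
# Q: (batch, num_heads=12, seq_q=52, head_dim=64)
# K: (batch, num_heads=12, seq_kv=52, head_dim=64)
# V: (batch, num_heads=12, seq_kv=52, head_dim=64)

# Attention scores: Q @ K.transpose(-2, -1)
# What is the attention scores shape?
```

Input: (5, 52, 768) -> Output: (5, 12, 52, 52)

Answer: (5, 12, 52, 52)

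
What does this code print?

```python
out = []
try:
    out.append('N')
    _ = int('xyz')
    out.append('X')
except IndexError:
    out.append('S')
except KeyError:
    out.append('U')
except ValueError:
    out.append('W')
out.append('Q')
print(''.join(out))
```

Execution trace: 'N' (try body) → 'W' (except ValueError) → 'Q' (after the try/except). Output: NWQ

Answer: NWQ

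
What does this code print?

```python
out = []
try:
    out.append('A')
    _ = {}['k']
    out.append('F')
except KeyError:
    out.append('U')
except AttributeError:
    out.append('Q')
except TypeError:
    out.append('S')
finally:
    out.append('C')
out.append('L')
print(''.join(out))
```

Execution trace: 'A' (try body) → 'U' (except KeyError) → 'C' (finally) → 'L' (after the try/except). Output: AUCL

Answer: AUCL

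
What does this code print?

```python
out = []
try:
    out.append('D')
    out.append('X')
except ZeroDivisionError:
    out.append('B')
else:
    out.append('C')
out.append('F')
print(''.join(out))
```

Execution trace: 'D' (try body) → 'X' (try body, no exception) → 'C' (else) → 'F' (after the try/except). Output: DXCF

Answer: DXCF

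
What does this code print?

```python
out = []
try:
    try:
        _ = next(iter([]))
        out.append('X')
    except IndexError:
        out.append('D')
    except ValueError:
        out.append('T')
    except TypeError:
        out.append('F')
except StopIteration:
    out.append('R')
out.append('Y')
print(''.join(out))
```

Execution trace: 'R' (outer except StopIteration) → 'Y' (after the try/except). Output: RY

Answer: RY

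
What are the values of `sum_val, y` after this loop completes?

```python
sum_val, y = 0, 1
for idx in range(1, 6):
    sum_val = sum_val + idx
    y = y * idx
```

Sum and factorial of 1 to 5
`sum_val, y` takes the values: (0, 1) → (1, 1) → (3, 1) → (3, 2) → (6, 2) → (6, 6) → (10, 6) → (10, 24) → (15, 24) → (15, 120)

Answer: 15, 120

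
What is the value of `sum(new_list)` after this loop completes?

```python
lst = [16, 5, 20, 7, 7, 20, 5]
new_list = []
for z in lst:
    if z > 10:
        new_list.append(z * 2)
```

Sum of doubled values > 10
`new_list` takes the values: [] → [32] → [32, 40] → [32, 40, 40]
So `sum(new_list)` = 112

Answer: 112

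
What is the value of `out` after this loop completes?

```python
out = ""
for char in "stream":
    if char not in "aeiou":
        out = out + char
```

Remove vowels from 'stream'
`out` takes the values: "" → "s" → "st" → "str" → "strm"

Answer: "strm"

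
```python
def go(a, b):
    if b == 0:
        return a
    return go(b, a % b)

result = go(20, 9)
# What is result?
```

go(20, 9) -> go(9, 2) -> go(2, 1) -> go(1, 0) -> 1

Answer: 1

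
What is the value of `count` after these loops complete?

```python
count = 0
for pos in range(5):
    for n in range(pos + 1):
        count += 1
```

Triangle: 1 + 2 + ... + 5
`count` takes the values: 0 → 1 → 2 → 3 → 4 → 5 → 6 → 7 → 8 → 9 → 10 → 11 → 12 → 13 → 14 → 15

Answer: 15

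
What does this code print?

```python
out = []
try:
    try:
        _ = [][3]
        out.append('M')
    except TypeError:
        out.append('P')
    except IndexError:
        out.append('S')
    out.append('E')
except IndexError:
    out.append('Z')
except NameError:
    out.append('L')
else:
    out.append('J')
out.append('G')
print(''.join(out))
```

Execution trace: 'S' (inner except IndexError) → 'E' (try body, no exception) → 'J' (else) → 'G' (after the try/except). Output: SEJG

Answer: SEJG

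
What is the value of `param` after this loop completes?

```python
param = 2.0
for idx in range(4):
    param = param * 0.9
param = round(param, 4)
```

Exponential decay: 2.0 * 0.9^4
`param` takes the values: 2.0 → 1.8 → 1.62 → 1.458 → 1.3122

Answer: 1.3122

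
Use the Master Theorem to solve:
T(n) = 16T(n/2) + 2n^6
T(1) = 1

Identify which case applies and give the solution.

a=16, b=2, f(n)=2n^6. log_2(16) = 4. Since c=6 > 4 and the regularity condition holds (16(n/2)^6 = (16/2^6)n^6 with 16/2^6 < 1), Case 3 applies: T(n) = Θ(f(n)) = O(n^6).

Answer: O(n^6) - Case 3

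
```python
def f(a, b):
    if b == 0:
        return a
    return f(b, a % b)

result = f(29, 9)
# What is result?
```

f(29, 9) -> f(9, 2) -> f(2, 1) -> f(1, 0) -> 1

Answer: 1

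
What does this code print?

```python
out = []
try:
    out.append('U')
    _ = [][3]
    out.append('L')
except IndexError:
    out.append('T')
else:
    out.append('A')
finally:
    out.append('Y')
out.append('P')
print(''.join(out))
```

Execution trace: 'U' (try body) → 'T' (except IndexError) → 'Y' (finally) → 'P' (after the try/except). Output: UTYP

Answer: UTYP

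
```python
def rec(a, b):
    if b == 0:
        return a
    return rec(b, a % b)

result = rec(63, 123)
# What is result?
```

rec(63, 123) -> rec(123, 63) -> rec(63, 60) -> rec(60, 3) -> rec(3, 0) -> 3

Answer: 3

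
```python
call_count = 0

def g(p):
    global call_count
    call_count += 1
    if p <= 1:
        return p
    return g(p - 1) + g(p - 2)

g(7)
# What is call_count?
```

Calls(p) = 1 + Calls(p-1) + Calls(p-2); Calls(0)=Calls(1)=1. For p=7 this gives 41.

Answer: 41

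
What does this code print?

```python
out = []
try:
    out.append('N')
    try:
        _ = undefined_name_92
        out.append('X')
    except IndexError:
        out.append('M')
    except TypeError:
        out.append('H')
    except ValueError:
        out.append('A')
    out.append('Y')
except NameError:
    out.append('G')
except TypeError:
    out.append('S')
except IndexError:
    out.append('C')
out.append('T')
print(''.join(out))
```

Execution trace: 'N' (try body) → 'G' (except NameError) → 'T' (after the try/except). Output: NGT

Answer: NGT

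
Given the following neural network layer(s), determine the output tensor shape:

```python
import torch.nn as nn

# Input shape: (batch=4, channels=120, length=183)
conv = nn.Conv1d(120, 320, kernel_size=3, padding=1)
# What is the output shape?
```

Input: (4, 120, 183) -> Output: (4, 320, 183)

Answer: (4, 320, 183)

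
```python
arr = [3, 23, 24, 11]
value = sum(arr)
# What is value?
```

Trace:
`arr = [3, 23, 24, 11]` → arr = [3, 23, 24, 11]
`value = sum(arr)` → value = 61
So value = 61

Answer: 61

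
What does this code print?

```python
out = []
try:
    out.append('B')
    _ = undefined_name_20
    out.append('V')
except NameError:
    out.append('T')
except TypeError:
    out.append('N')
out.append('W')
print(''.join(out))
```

Execution trace: 'B' (try body) → 'T' (except NameError) → 'W' (after the try/except). Output: BTW

Answer: BTW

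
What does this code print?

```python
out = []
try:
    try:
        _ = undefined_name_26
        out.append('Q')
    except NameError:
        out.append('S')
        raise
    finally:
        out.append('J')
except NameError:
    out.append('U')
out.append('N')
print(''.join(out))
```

Execution trace: 'S' (inner except NameError) → 'J' (inner finally) → 'U' (outer except NameError) → 'N' (after the try/except). Output: SJUN

Answer: SJUN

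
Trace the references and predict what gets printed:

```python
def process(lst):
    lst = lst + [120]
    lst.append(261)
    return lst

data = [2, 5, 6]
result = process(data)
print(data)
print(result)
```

Key concept: rebinding parameter vs mutation.
Step by step:
`data = [2, 5, 6]` → data = [2, 5, 6]
`result = process(data)` → result = [2, 5, 6, 120, 261]
`print(data)` → prints [2, 5, 6]
`print(result)` → prints [2, 5, 6, 120, 261]

Answer:
[2, 5, 6]
[2, 5, 6, 120, 261]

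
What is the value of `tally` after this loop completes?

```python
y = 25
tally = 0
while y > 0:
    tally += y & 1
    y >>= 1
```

Count set bits in 25 (binary: 0b11001)
`tally` takes the values: 0 → 1 → 2 → 3

Answer: 3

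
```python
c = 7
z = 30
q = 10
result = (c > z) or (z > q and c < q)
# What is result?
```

Trace:
`c = 7` → c = 7
`z = 30` → z = 30
`q = 10` → q = 10
`result = (c > z) or (z > q and c < q)` → result = True
So result = True

Answer: True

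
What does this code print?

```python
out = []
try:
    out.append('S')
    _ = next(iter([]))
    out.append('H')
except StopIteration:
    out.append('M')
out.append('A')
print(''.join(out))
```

Execution trace: 'S' (try body) → 'M' (except StopIteration) → 'A' (after the try/except). Output: SMA

Answer: SMA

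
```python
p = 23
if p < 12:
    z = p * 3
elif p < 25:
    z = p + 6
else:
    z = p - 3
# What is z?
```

Trace:
`p = 23` → p = 23
`if p < 12: ...` → p < 12 is False, p < 25 is True → z = 29
So z = 29

Answer: 29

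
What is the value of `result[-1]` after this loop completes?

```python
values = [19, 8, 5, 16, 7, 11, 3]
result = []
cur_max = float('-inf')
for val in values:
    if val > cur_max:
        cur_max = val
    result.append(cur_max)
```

Running max ends at 19
`result` takes the values: [] → [19] → [19, 19] → [19, 19, 19] → [19, 19, 19, 19] → [19, 19, 19, 19, 19] → [19, 19, 19, 19, 19, 19] → [19, 19, 19, 19, 19, 19, 19]
So `result[-1]` = 19

Answer: 19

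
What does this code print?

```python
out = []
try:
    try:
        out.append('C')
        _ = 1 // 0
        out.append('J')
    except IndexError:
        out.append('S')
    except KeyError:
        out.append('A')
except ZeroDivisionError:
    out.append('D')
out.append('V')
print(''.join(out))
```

Execution trace: 'C' (try body) → 'D' (outer except ZeroDivisionError) → 'V' (after the try/except). Output: CDV

Answer: CDV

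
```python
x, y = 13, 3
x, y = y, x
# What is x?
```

Trace:
`x, y = 13, 3` → x = 13; y = 3
`x, y = y, x` → x = 3; y = 13
So x = 3

Answer: 3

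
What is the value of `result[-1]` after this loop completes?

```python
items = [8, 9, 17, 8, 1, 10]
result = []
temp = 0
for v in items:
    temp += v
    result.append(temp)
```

Cumulative sum ends at 53
`result` takes the values: [] → [8] → [8, 17] → [8, 17, 34] → [8, 17, 34, 42] → [8, 17, 34, 42, 43] → [8, 17, 34, 42, 43, 53]
So `result[-1]` = 53

Answer: 53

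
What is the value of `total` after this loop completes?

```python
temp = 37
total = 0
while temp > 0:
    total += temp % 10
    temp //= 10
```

Sum digits of 37
`total` takes the values: 0 → 7 → 10

Answer: 10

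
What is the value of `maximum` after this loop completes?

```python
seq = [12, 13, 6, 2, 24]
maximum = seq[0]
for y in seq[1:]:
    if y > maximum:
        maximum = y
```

Maximum of [12, 13, 6, 2, 24]
`maximum` takes the values: 12 → 13 → 24

Answer: 24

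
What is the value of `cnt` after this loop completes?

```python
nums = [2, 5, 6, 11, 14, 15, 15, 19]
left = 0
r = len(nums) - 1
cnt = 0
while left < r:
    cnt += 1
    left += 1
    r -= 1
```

Iterations until pointers meet (list length 8)
`cnt` takes the values: 0 → 1 → 2 → 3 → 4

Answer: 4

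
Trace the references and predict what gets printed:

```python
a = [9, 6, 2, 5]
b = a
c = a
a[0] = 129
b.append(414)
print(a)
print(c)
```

Key concept: multiple aliases.
Step by step:
`a = [9, 6, 2, 5]` → a = [9, 6, 2, 5]
`b = a` → b = [9, 6, 2, 5] (same object as a)
`c = a` → c = [9, 6, 2, 5] (same object as a, b)
`a[0] = 129` → a = [129, 6, 2, 5] (same object as b, c); b = [129, 6, 2, 5] (same object as a, c); c = [129, 6, 2, 5] (same object as a, b)
`b.append(414)` → a = [129, 6, 2, 5, 414] (same object as b, c); b = [129, 6, 2, 5, 414] (same object as a, c); c = [129, 6, 2, 5, 414] (same object as a, b)
`print(a)` → prints [129, 6, 2, 5, 414]
`print(c)` → prints [129, 6, 2, 5, 414]

Answer:
[129, 6, 2, 5, 414]
[129, 6, 2, 5, 414]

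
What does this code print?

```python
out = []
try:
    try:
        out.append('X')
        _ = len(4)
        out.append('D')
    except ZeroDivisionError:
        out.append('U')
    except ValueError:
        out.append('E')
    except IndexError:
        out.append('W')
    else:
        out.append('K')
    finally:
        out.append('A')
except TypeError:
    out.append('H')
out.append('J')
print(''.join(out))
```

Execution trace: 'X' (try body) → 'A' (finally) → 'H' (outer except TypeError) → 'J' (after the try/except). Output: XAHJ

Answer: XAHJ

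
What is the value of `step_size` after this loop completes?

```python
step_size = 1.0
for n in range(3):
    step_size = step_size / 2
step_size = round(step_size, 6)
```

Halving LR 3 times: 1 / 2^3
`step_size` takes the values: 1.0 → 0.5 → 0.25 → 0.125

Answer: 0.125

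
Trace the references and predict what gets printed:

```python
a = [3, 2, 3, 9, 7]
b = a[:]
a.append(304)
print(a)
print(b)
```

Key concept: slice [:] creates copy.
Step by step:
`a = [3, 2, 3, 9, 7]` → a = [3, 2, 3, 9, 7]
`b = a[:]` → b = [3, 2, 3, 9, 7]
`a.append(304)` → a = [3, 2, 3, 9, 7, 304]
`print(a)` → prints [3, 2, 3, 9, 7, 304]
`print(b)` → prints [3, 2, 3, 9, 7]

Answer:
[3, 2, 3, 9, 7, 304]
[3, 2, 3, 9, 7]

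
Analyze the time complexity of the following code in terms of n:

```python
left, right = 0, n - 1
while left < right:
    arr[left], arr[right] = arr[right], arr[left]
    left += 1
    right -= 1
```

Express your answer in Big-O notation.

This is In-place array reversal. Time complexity: O(n).

Answer: O(n)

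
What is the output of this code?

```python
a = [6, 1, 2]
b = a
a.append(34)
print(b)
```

Key concept: basic list aliasing.
Step by step:
`a = [6, 1, 2]` → a = [6, 1, 2]
`b = a` → b = [6, 1, 2] (same object as a)
`a.append(34)` → a = [6, 1, 2, 34] (same object as b); b = [6, 1, 2, 34] (same object as a)
`print(b)` → prints [6, 1, 2, 34]

Answer: [6, 1, 2, 34]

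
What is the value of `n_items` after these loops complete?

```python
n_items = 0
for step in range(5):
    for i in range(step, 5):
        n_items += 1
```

Upper triangle: 5 + 4 + ... + 1
`n_items` takes the values: 0 → 1 → 2 → 3 → 4 → 5 → 6 → 7 → 8 → 9 → 10 → 11 → 12 → 13 → 14 → 15

Answer: 15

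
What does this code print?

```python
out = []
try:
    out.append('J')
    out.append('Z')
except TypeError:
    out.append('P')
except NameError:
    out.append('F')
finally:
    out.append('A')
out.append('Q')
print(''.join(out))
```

Execution trace: 'J' (try body) → 'Z' (try body, no exception) → 'A' (finally) → 'Q' (after the try/except). Output: JZAQ

Answer: JZAQ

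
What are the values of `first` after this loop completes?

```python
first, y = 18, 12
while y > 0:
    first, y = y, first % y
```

GCD of 18 and 12
`first` takes the values: 18 → 12 → 6

Answer: 6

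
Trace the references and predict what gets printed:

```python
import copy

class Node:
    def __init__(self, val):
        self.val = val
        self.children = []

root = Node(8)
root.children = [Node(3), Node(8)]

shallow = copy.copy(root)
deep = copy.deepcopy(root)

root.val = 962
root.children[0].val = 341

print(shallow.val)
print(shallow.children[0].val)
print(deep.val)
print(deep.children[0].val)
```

Key concept: deep copy with custom objects.
Step by step:
`root = Node(8)` → root = Node(val=8, children=[])
`root.children = [Node(3), Node(8)]` → root = Node(val=8, children=[Node(val=3, children=[]), Node(val=8, children=[])])
`shallow = copy.copy(root)` → shallow = Node(val=8, children=[Node(val=3, children=[]), Node(val=8, children=[])])
`deep = copy.deepcopy(root)` → deep = Node(val=8, children=[Node(val=3, children=[]), Node(val=8, children=[])])
`root.val = 962` → root = Node(val=962, children=[Node(val=3, children=[]), Node(val=8, children=[])])
`root.children[0].val = 341` → root = Node(val=962, children=[Node(val=341, children=[]), Node(val=8, children=[])]); shallow = Node(val=8, children=[Node(val=341, children=[]), Node(val=8, children=[])])
`print(shallow.val)` → prints 8
`print(shallow.children[0].val)` → prints 341
`print(deep.val)` → prints 8
`print(deep.children[0].val)` → prints 3

Answer:
8
341
8
3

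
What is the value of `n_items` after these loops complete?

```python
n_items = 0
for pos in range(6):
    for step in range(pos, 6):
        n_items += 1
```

Upper triangle: 6 + 5 + ... + 1
`n_items` takes the values: 0 → 1 → 2 → 3 → 4 → 5 → 6 → 7 → 8 → 9 → 10 → 11 → 12 → 13 → 14 → 15 → 16 → 17 → 18 → 19 → 20 → 21

Answer: 21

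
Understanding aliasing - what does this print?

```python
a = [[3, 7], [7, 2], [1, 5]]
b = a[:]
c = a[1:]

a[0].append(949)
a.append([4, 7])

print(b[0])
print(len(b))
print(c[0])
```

Key concept: slice with nested mutation.
Step by step:
`a = [[3, 7], [7, 2], [1, 5]]` → a = [[3, 7], [7, 2], [1, 5]]
`b = a[:]` → b = [[3, 7], [7, 2], [1, 5]]
`c = a[1:]` → c = [[7, 2], [1, 5]]
`a[0].append(949)` → a = [[3, 7, 949], [7, 2], [1, 5]]; b = [[3, 7, 949], [7, 2], [1, 5]]
`a.append([4, 7])` → a = [[3, 7, 949], [7, 2], [1, 5], [4, 7]]
`print(b[0])` → prints [3, 7, 949]
`print(len(b))` → prints 3
`print(c[0])` → prints [7, 2]

Answer:
[3, 7, 949]
3
[7, 2]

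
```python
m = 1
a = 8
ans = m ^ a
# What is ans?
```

Trace:
`m = 1` → m = 1
`a = 8` → a = 8
`ans = m ^ a` → ans = 9
So ans = 9

Answer: 9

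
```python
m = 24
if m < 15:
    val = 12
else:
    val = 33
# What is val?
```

Trace:
`m = 24` → m = 24
`if m < 15: ...` → m < 15 is False, take else branch → val = 33
So val = 33

Answer: 33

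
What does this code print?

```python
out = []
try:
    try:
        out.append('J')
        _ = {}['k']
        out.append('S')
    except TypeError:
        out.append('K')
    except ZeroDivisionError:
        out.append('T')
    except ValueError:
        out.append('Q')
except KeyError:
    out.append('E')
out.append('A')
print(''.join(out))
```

Execution trace: 'J' (inner try body) → 'E' (outer except KeyError) → 'A' (after the try/except). Output: JEA

Answer: JEA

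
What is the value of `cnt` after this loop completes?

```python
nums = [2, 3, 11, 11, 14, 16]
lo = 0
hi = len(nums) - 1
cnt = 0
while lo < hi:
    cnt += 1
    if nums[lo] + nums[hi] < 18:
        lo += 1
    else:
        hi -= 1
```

Steps to find pair summing to 18
`cnt` takes the values: 0 → 1 → 2 → 3 → 4 → 5

Answer: 5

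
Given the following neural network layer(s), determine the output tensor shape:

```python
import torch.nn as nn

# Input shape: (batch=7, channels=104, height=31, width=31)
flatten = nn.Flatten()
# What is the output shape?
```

Input: (7, 104, 31, 31) -> Output: (7, 99944)

Answer: (7, 99944)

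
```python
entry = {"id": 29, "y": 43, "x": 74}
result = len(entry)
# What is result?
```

Trace:
`entry = {"id": 29, "y": 43, "x": 74}` → entry = {'id': 29, 'y': 43, 'x': 74}
`result = len(entry)` → result = 3
So result = 3

Answer: 3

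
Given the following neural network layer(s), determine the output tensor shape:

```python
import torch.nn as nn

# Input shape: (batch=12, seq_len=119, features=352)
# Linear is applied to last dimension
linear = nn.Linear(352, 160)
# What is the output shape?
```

Input: (12, 119, 352) -> Output: (12, 119, 160)

Answer: (12, 119, 160)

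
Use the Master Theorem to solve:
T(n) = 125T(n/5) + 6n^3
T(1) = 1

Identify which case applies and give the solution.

a=125, b=5, f(n)=6n^3. log_5(125) = 3. Since c=3 = 3, Case 2 applies: T(n) = Θ(n^log_b(a) · log n) = O(n^3 log n).

Answer: O(n^3 log n) - Case 2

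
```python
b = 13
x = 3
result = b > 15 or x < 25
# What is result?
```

Trace:
`b = 13` → b = 13
`x = 3` → x = 3
`result = b > 15 or x < 25` → result = True
So result = True

Answer: True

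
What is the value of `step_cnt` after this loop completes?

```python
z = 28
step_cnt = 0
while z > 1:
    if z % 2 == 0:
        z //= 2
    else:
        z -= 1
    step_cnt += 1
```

Steps to reduce 28 to 1
`step_cnt` takes the values: 0 → 1 → 2 → 3 → 4 → 5 → 6

Answer: 6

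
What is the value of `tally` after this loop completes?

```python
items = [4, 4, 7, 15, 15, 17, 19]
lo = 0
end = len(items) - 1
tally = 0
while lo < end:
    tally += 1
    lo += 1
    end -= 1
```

Iterations until pointers meet (list length 7)
`tally` takes the values: 0 → 1 → 2 → 3

Answer: 3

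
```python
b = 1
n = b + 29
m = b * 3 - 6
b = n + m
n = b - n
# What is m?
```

Trace:
`b = 1` → b = 1
`n = b + 29` → n = 30
`m = b * 3 - 6` → m = -3
`b = n + m` → b = 27
`n = b - n` → n = -3
So m = -3

Answer: -3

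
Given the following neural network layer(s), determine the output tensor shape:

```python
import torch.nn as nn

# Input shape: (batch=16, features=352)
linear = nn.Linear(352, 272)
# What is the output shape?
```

Input: (16, 352) -> Output: (16, 272)

Answer: (16, 272)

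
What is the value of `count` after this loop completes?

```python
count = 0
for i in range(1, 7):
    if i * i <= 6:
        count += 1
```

Count numbers where i² ≤ 6
`count` takes the values: 0 → 1 → 2

Answer: 2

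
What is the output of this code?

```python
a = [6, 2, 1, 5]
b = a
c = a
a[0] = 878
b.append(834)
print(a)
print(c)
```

Key concept: multiple aliases.
Step by step:
`a = [6, 2, 1, 5]` → a = [6, 2, 1, 5]
`b = a` → b = [6, 2, 1, 5] (same object as a)
`c = a` → c = [6, 2, 1, 5] (same object as a, b)
`a[0] = 878` → a = [878, 2, 1, 5] (same object as b, c); b = [878, 2, 1, 5] (same object as a, c); c = [878, 2, 1, 5] (same object as a, b)
`b.append(834)` → a = [878, 2, 1, 5, 834] (same object as b, c); b = [878, 2, 1, 5, 834] (same object as a, c); c = [878, 2, 1, 5, 834] (same object as a, b)
`print(a)` → prints [878, 2, 1, 5, 834]
`print(c)` → prints [878, 2, 1, 5, 834]

Answer:
[878, 2, 1, 5, 834]
[878, 2, 1, 5, 834]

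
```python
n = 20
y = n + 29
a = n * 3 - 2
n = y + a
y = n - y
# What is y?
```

Trace:
`n = 20` → n = 20
`y = n + 29` → y = 49
`a = n * 3 - 2` → a = 58
`n = y + a` → n = 107
`y = n - y` → y = 58
So y = 58

Answer: 58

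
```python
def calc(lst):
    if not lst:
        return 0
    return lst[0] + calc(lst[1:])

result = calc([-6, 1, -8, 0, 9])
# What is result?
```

(-6) + 1 + (-8) + 0 + 9 + 0 = -4

Answer: -4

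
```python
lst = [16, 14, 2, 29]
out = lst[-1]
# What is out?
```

Trace:
`lst = [16, 14, 2, 29]` → lst = [16, 14, 2, 29]
`out = lst[-1]` → out = 29
So out = 29

Answer: 29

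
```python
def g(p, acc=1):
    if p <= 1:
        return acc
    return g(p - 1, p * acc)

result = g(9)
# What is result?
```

Accumulator trace (n, acc): (9, 1) -> (8, 9) -> (7, 72) -> (6, 504) -> (5, 3024) -> (4, 15120) -> (3, 60480) -> (2, 181440) -> (1, 362880) -> return 362880

Answer: 362880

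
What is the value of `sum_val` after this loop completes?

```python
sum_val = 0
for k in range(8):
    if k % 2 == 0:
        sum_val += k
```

Sum of even numbers 0 to 7
`sum_val` takes the values: 0 → 2 → 6 → 12

Answer: 12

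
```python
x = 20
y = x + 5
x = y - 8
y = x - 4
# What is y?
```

Trace:
`x = 20` → x = 20
`y = x + 5` → y = 25
`x = y - 8` → x = 17
`y = x - 4` → y = 13
So y = 13

Answer: 13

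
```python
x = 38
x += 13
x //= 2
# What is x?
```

Trace:
`x = 38` → x = 38
`x += 13` → x = 51
`x //= 2` → x = 25
So x = 25

Answer: 25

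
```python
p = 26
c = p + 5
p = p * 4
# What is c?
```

Trace:
`p = 26` → p = 26
`c = p + 5` → c = 31
`p = p * 4` → p = 104
So c = 31

Answer: 31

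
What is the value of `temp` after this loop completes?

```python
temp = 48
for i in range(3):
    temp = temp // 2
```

Halve 3 times: 48 // 2^3 = 6
`temp` takes the values: 48 → 24 → 12 → 6

Answer: 6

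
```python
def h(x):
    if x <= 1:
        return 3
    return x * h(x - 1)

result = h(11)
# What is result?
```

h(11) = 11 * 10 * 9 * 8 * 7 * 6 * 5 * 4 * 3 * 2 * 3 = 119750400

Answer: 119750400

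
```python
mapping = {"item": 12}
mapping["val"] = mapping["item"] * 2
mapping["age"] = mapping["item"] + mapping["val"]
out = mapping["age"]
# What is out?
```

Trace:
`mapping = {"item": 12}` → mapping = {'item': 12}
`mapping["val"] = mapping["item"] * 2` → mapping = {'item': 12, 'val': 24}
`mapping["age"] = mapping["item"] + mapping["val"]` → mapping = {'item': 12, 'val': 24, 'age': 36}
`out = mapping["age"]` → out = 36
So out = 36

Answer: 36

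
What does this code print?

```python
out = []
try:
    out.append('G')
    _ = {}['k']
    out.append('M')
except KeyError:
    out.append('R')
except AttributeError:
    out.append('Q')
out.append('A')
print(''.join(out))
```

Execution trace: 'G' (try body) → 'R' (except KeyError) → 'A' (after the try/except). Output: GRA

Answer: GRA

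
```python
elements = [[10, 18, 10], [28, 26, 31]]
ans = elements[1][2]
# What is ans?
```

Trace:
`elements = [[10, 18, 10], [28, 26, 31]]` → elements = [[10, 18, 10], [28, 26, 31]]
`ans = elements[1][2]` → ans = 31
So ans = 31

Answer: 31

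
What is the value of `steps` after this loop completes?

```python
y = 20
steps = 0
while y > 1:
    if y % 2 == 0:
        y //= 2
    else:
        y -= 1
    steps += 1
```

Steps to reduce 20 to 1
`steps` takes the values: 0 → 1 → 2 → 3 → 4 → 5

Answer: 5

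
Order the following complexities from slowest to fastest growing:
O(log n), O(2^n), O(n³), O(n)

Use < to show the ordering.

Ordered by growth rate: O(log n) < O(n) < O(n³) < O(2^n)

Answer: O(log n) < O(n) < O(n³) < O(2^n)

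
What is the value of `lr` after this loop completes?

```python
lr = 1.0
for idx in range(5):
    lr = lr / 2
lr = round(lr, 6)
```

Halving LR 5 times: 1 / 2^5
`lr` takes the values: 1.0 → 0.5 → 0.25 → 0.125 → 0.0625 → 0.03125

Answer: 0.03125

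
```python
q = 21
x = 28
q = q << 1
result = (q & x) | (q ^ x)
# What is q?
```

Trace:
`q = 21` → q = 21
`x = 28` → x = 28
`q = q << 1` → q = 42
`result = (q & x) | (q ^ x)` → result = 62
So q = 42

Answer: 42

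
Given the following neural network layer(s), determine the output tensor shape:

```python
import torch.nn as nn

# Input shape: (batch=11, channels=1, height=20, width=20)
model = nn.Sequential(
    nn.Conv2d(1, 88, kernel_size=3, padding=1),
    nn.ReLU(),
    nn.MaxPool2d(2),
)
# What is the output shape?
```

Input: (11, 1, 20, 20) -> after Conv2d: (11, 88, 20, 20) -> after ReLU: (11, 88, 20, 20) -> Output: (11, 88, 10, 10)

Answer: (11, 88, 10, 10)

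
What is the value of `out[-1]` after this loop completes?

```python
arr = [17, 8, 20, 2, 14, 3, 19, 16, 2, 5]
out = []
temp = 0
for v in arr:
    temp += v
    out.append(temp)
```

Cumulative sum ends at 106
`out` takes the values: [] → [17] → [17, 25] → [17, 25, 45] → [17, 25, 45, 47] → [17, 25, 45, 47, 61] → [17, 25, 45, 47, 61, 64] → [17, 25, 45, 47, 61, 64, 83] → [17, 25, 45, 47, 61, 64, 83, 99] → [17, 25, 45, 47, 61, 64, 83, 99, 101] → [17, 25, 45, 47, 61, 64, 83, 99, 101, 106]
So `out[-1]` = 106

Answer: 106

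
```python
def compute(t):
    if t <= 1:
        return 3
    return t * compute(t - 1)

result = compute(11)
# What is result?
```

compute(11) = 11 * 10 * 9 * 8 * 7 * 6 * 5 * 4 * 3 * 2 * 3 = 119750400

Answer: 119750400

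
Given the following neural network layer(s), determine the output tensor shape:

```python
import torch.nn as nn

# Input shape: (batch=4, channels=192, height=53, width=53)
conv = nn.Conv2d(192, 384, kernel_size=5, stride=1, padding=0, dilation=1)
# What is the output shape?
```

Input: (4, 192, 53, 53) -> Output: (4, 384, 49, 49)

Answer: (4, 384, 49, 49)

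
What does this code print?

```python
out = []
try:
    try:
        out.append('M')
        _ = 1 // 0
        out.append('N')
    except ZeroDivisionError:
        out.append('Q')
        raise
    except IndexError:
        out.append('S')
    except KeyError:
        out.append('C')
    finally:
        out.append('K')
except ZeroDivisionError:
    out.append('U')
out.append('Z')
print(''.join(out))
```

Execution trace: 'M' (inner try body) → 'Q' (inner except ZeroDivisionError) → 'K' (inner finally) → 'U' (outer except ZeroDivisionError) → 'Z' (after the try/except). Output: MQKUZ

Answer: MQKUZ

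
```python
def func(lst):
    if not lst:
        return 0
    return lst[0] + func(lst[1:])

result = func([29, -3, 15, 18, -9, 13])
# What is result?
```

29 + (-3) + 15 + 18 + (-9) + 13 + 0 = 63

Answer: 63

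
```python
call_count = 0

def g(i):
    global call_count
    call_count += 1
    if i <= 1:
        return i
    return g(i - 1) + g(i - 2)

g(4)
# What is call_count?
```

Calls(i) = 1 + Calls(i-1) + Calls(i-2); Calls(0)=Calls(1)=1. For i=4 this gives 9.

Answer: 9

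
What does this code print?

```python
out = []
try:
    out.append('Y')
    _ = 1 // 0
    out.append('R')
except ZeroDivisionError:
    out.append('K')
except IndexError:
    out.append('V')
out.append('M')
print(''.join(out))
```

Execution trace: 'Y' (try body) → 'K' (except ZeroDivisionError) → 'M' (after the try/except). Output: YKM

Answer: YKM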